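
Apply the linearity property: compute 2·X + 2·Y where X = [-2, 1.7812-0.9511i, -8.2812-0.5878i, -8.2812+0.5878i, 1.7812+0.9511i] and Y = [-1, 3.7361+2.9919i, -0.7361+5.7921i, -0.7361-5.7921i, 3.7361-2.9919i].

By linearity: DFT(2x + 2y) = 2·DFT(x) + 2·DFT(y)
= 2·[-2, 1.7812-0.9511i, -8.2812-0.5878i, -8.2812+0.5878i, 1.7812+0.9511i] + 2·[-1, 3.7361+2.9919i, -0.7361+5.7921i, -0.7361-5.7921i, 3.7361-2.9919i]

Computing element-wise:
Z[0] = 2·(-2) + 2·(-1) = -6
Z[1] = 2·(1.7812-0.9511i) + 2·(3.7361+2.9919i) = 11.0346+4.0816i
Z[2] = 2·(-8.2812-0.5878i) + 2·(-0.7361+5.7921i) = -18.0346+10.4086i
Z[3] = 2·(-8.2812+0.5878i) + 2·(-0.7361-5.7921i) = -18.0346-10.4086i
Z[4] = 2·(1.7812+0.9511i) + 2·(3.7361-2.9919i) = 11.0346-4.0816i

DFT(2x + 2y) = 2·X + 2·Y = [-6, 11.0346+4.0816i, -18.0346+10.4086i, -18.0346-10.4086i, 11.0346-4.0816i]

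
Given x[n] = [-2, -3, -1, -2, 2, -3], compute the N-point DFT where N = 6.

X[k] = Σ(n=0 to 5) x[n] · ω_6^(nk)
where ω_6 = e^(-2πi/6)

Computing each X[k]:
X[0] = -9
X[1] = -3.5000+2.5981i
X[2] = -1.5000-2.5981i
X[3] = 7
X[4] = -1.5000+2.5981i
X[5] = -3.5000-2.5981i

X = [-9, -3.5000+2.5981i, -1.5000-2.5981i, 7, -1.5000+2.5981i, -3.5000-2.5981i]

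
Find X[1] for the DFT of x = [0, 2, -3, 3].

X[1] = Σ(n=0 to 3) x[n] · ω_4^(1n) where ω_4 = e^(-2πi/4)
= (0)·ω_4^0 + (2)·ω_4^1 + (-3)·ω_4^2 + (3)·ω_4^3

X[1] = 3+1i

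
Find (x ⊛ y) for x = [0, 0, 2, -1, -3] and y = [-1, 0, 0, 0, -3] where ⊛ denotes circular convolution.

(x ⊛ y)[n] = Σ(m=0 to 4) x[m] · y[(n-m) mod 5]

Computing each output sample:
(x ⊛ y)[0] = 0
(x ⊛ y)[1] = -6
(x ⊛ y)[2] = 1
(x ⊛ y)[3] = 10
(x ⊛ y)[4] = 3

x ⊛ y = [0, -6, 1, 10, 3]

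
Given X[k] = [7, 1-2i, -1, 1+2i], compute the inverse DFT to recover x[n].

x[n] = (1/4) Σ(k=0 to 3) X[k] · e^(2πikn/4)

Computing each x[n]:
x[0] = 2
x[1] = 3
x[2] = 1
x[3] = 1

x = [2, 3, 1, 1]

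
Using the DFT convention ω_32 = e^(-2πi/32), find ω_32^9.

ω_32^9 = e^(-2πi·9/32)
= cos(-2π·9/32) + i·sin(-2π·9/32)
= cos(-18π/32) + i·sin(-18π/32)

ω_32^9 = cos(-18π/32) + i·sin(-18π/32) = -0.1951-0.9808i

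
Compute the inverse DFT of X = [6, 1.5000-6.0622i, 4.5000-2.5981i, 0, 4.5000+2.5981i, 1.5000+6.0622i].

x[n] = (1/6) Σ(k=0 to 5) X[k] · e^(2πikn/6)

Computing each x[n]:
x[0] = 3
x[1] = 3
x[2] = 1
x[3] = 2
x[4] = -1
x[5] = -2

x = [3, 3, 1, 2, -1, -2]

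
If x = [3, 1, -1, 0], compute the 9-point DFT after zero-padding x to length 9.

Original 4-point DFT: [3, 4-1i, 1, 4+1i]
Zero-padded 9-point DFT provides frequency interpolation.

DFT_9([x, 0, ...]) = [3, 3.5924+0.3420i, 4.1133-0.6428i, 3.0000-1.7321i, 1.2943-0.9848i, 1.2943+0.9848i, 3.0000+1.7321i, 4.1133+0.6428i, 3.5924-0.3420i]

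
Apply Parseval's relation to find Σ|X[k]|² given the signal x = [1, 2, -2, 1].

Parseval: Σ|x[n]|² = (1/N)Σ|X[k]|², so Σ|X[k]|² = N·Σ|x[n]|² = 4·10.0000

Σ|X[k]|² = N·Σ|x[n]|² = 4·10.0000 = 40.0000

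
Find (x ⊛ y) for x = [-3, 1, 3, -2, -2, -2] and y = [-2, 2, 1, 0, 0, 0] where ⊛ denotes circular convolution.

(x ⊛ y)[n] = Σ(m=0 to 5) x[m] · y[(n-m) mod 6]

Computing each output sample:
(x ⊛ y)[0] = 0
(x ⊛ y)[1] = -10
(x ⊛ y)[2] = -7
(x ⊛ y)[3] = 11
(x ⊛ y)[4] = 3
(x ⊛ y)[5] = -2

x ⊛ y = [0, -10, -7, 11, 3, -2]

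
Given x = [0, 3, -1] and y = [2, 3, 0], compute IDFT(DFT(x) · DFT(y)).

(x ⊛ y)[n] = Σ(m=0 to 2) x[m] · y[(n-m) mod 3]

Computing each output sample:
(x ⊛ y)[0] = -3
(x ⊛ y)[1] = 6
(x ⊛ y)[2] = 7

x ⊛ y = [-3, 6, 7]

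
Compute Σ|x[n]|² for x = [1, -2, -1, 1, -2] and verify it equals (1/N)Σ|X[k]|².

Time domain:
Σ|x[n]|² = |1|² + |-2|² + |-1|² + |1|² + |-2|² = 11.0000

Frequency domain:
(1/5)Σ|X[k]|² = (1/5)(|-3|² + |-0.2361+1.1756i|² + |4.2361-1.9021i|² + |4.2361+1.9021i|² + |-0.2361-1.1756i|²) = (1/5)·55.0000 = 11.0000

Both sides agree, confirming Parseval's theorem.

Σ|x[n]|² = (1/N)Σ|X[k]|² = 11.0000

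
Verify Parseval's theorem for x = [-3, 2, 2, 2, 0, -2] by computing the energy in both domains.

Time domain:
Σ|x[n]|² = |-3|² + |2|² + |2|² + |2|² + |0|² + |-2|² = 25.0000

Frequency domain:
(1/6)Σ|X[k]|² = (1/6)(|1|² + |-6.0000-5.1962i|² + |-2.0000-1.7321i|² + |-3|² + |-2.0000+1.7321i|² + |-6.0000+5.1962i|²) = (1/6)·150.0000 = 25.0000

Both sides agree, confirming Parseval's theorem.

Σ|x[n]|² = (1/N)Σ|X[k]|² = 25.0000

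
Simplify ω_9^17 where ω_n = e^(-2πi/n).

Since ω_9^9 = 1, powers reduce modulo 9.
17 mod 9 = 8
So ω_9^17 = ω_9^8 = e^(-2πi·8/9)

ω_9^17 = ω_9^8 = 0.7660+0.6428i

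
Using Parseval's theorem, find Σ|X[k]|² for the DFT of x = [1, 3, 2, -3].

Parseval: Σ|x[n]|² = (1/N)Σ|X[k]|², so Σ|X[k]|² = N·Σ|x[n]|² = 4·23.0000

Σ|X[k]|² = N·Σ|x[n]|² = 4·23.0000 = 92.0000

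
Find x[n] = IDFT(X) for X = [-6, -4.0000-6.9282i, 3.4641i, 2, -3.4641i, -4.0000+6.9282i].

x[n] = (1/6) Σ(k=0 to 5) X[k] · e^(2πikn/6)

Computing each x[n]:
x[0] = -2
x[1] = -1
x[2] = 3
x[3] = 0
x[4] = -3
x[5] = -3

x = [-2, -1, 3, 0, -3, -3]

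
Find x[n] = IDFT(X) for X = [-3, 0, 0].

x[n] = (1/3) Σ(k=0 to 2) X[k] · e^(2πikn/3)

Computing each x[n]:
x[0] = -1
x[1] = -1
x[2] = -1

x = [-1, -1, -1]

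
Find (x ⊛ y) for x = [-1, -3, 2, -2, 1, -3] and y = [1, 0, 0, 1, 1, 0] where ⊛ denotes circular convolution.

(x ⊛ y)[n] = Σ(m=0 to 5) x[m] · y[(n-m) mod 6]

Computing each output sample:
(x ⊛ y)[0] = -1
(x ⊛ y)[1] = -4
(x ⊛ y)[2] = 0
(x ⊛ y)[3] = -6
(x ⊛ y)[4] = -3
(x ⊛ y)[5] = -4

x ⊛ y = [-1, -4, 0, -6, -3, -4]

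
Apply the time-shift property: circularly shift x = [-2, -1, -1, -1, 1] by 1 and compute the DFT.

Time shift by 1: X_shifted[k] = ω_5^(1k) · X[k]
Shifted x = [1, -2, -1, -1, -1]

DFT(x[n-1]) = [-4, 1.6910+0.9511i, 2.8090+0.5878i, 2.8090-0.5878i, 1.6910-0.9511i]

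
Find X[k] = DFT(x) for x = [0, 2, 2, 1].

X[k] = Σ(n=0 to 3) x[n] · ω_4^(nk)
where ω_4 = e^(-2πi/4)

Computing each X[k]:
X[0] = 5
X[1] = -2-1i
X[2] = -1
X[3] = -2+1i

X = [5, -2-1i, -1, -2+1i]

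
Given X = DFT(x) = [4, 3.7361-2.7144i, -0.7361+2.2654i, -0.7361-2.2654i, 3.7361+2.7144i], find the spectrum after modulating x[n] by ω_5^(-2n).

Modulation property: DFT(ω_5^(-2n)·x[n]) = X[(k-2) mod 5], so circularly shift X by 2 positions.

X[k-2] = [-0.7361-2.2654i, 3.7361+2.7144i, 4, 3.7361-2.7144i, -0.7361+2.2654i]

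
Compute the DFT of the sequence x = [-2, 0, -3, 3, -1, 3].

X[k] = Σ(n=0 to 5) x[n] · ω_6^(nk)
where ω_6 = e^(-2πi/6)

Computing each X[k]:
X[0] = 0
X[1] = -1.5000+4.3301i
X[2] = 1.5000+0.8660i
X[3] = -12
X[4] = 1.5000-0.8660i
X[5] = -1.5000-4.3301i

X = [0, -1.5000+4.3301i, 1.5000+0.8660i, -12, 1.5000-0.8660i, -1.5000-4.3301i]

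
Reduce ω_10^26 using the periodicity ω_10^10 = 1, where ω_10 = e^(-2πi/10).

Since ω_10^10 = 1, powers reduce modulo 10.
26 mod 10 = 6
So ω_10^26 = ω_10^6 = e^(-2πi·6/10)

ω_10^26 = ω_10^6 = -0.8090+0.5878i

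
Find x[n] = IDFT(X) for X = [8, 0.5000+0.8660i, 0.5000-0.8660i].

x[n] = (1/3) Σ(k=0 to 2) X[k] · e^(2πikn/3)

Computing each x[n]:
x[0] = 3
x[1] = 2
x[2] = 3

x = [3, 2, 3]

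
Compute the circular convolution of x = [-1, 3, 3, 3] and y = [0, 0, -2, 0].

(x ⊛ y)[n] = Σ(m=0 to 3) x[m] · y[(n-m) mod 4]

Computing each output sample:
(x ⊛ y)[0] = -6
(x ⊛ y)[1] = -6
(x ⊛ y)[2] = 2
(x ⊛ y)[3] = -6

x ⊛ y = [-6, -6, 2, -6]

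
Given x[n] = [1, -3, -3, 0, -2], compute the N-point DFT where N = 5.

X[k] = Σ(n=0 to 4) x[n] · ω_5^(nk)
where ω_5 = e^(-2πi/5)

Computing each X[k]:
X[0] = -7
X[1] = 1.8820+2.7144i
X[2] = 4.1180-2.2654i
X[3] = 4.1180+2.2654i
X[4] = 1.8820-2.7144i

X = [-7, 1.8820+2.7144i, 4.1180-2.2654i, 4.1180+2.2654i, 1.8820-2.7144i]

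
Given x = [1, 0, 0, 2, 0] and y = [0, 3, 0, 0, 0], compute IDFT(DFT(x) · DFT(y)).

(x ⊛ y)[n] = Σ(m=0 to 4) x[m] · y[(n-m) mod 5]

Computing each output sample:
(x ⊛ y)[0] = 0
(x ⊛ y)[1] = 3
(x ⊛ y)[2] = 0
(x ⊛ y)[3] = 0
(x ⊛ y)[4] = 6

x ⊛ y = [0, 3, 0, 0, 6]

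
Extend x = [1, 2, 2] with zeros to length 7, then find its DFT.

Original 3-point DFT: [5, -1, -1]
Zero-padded 7-point DFT provides frequency interpolation.

DFT_7([x, 0, ...]) = [5, 1.8019-3.5135i, -1.2470-1.0821i, 0.4450+0.6959i, 0.4450-0.6959i, -1.2470+1.0821i, 1.8019+3.5135i]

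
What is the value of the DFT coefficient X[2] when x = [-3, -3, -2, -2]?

X[2] = Σ(n=0 to 3) x[n] · ω_4^(2n) where ω_4 = e^(-2πi/4)
= (-3)·ω_4^0 + (-3)·ω_4^2 + (-2)·ω_4^4 + (-2)·ω_4^6

X[2] = 0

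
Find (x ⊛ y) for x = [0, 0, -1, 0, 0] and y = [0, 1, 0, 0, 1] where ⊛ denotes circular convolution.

(x ⊛ y)[n] = Σ(m=0 to 4) x[m] · y[(n-m) mod 5]

Computing each output sample:
(x ⊛ y)[0] = 0
(x ⊛ y)[1] = -1
(x ⊛ y)[2] = 0
(x ⊛ y)[3] = -1
(x ⊛ y)[4] = 0

x ⊛ y = [0, -1, 0, -1, 0]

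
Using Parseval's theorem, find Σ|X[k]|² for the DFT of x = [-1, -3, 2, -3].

Parseval: Σ|x[n]|² = (1/N)Σ|X[k]|², so Σ|X[k]|² = N·Σ|x[n]|² = 4·23.0000

Σ|X[k]|² = N·Σ|x[n]|² = 4·23.0000 = 92.0000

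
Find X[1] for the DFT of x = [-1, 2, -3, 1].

X[1] = Σ(n=0 to 3) x[n] · ω_4^(1n) where ω_4 = e^(-2πi/4)
= (-1)·ω_4^0 + (2)·ω_4^1 + (-3)·ω_4^2 + (1)·ω_4^3

X[1] = 2-1i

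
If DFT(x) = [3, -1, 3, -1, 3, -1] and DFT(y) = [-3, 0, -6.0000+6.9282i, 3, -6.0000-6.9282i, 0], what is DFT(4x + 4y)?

By linearity: DFT(4x + 4y) = 4·DFT(x) + 4·DFT(y)
= 4·[3, -1, 3, -1, 3, -1] + 4·[-3, 0, -6.0000+6.9282i, 3, -6.0000-6.9282i, 0]

Computing element-wise:
Z[0] = 4·(3) + 4·(-3) = 0
Z[1] = 4·(-1) + 4·(0) = -4
Z[2] = 4·(3) + 4·(-6.0000+6.9282i) = -12.0000+27.7128i
Z[3] = 4·(-1) + 4·(3) = 8
Z[4] = 4·(3) + 4·(-6.0000-6.9282i) = -12.0000-27.7128i
Z[5] = 4·(-1) + 4·(0) = -4

DFT(4x + 4y) = 4·X + 4·Y = [0, -4, -12.0000+27.7128i, 8, -12.0000-27.7128i, -4]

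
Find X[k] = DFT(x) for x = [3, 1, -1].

X[k] = Σ(n=0 to 2) x[n] · ω_3^(nk)
where ω_3 = e^(-2πi/3)

Computing each X[k]:
X[0] = 3
X[1] = 3.0000-1.7321i
X[2] = 3.0000+1.7321i

X = [3, 3.0000-1.7321i, 3.0000+1.7321i]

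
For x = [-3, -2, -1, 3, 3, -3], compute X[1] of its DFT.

X[1] = Σ(n=0 to 5) x[n] · ω_6^(1n) where ω_6 = e^(-2πi/6)
= (-3)·ω_6^0 + (-2)·ω_6^1 + (-1)·ω_6^2 + (3)·ω_6^3 + (3)·ω_6^4 + (-3)·ω_6^5

X[1] = -9.5000+2.5981i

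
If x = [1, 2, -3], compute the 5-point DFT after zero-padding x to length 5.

Original 3-point DFT: [0, 1.5000-4.3301i, 1.5000+4.3301i]
Zero-padded 5-point DFT provides frequency interpolation.

DFT_5([x, 0, ...]) = [0, 4.0451-0.1388i, -1.5451-4.0287i, -1.5451+4.0287i, 4.0451+0.1388i]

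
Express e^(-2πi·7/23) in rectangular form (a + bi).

ω_23^7 = e^(-2πi·7/23)
= cos(-2π·7/23) + i·sin(-2π·7/23)
= cos(-14π/23) + i·sin(-14π/23)

ω_23^7 = cos(-14π/23) + i·sin(-14π/23) = -0.3349-0.9423i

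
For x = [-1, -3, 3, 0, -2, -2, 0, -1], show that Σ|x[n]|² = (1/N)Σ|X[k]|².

Time domain:
Σ|x[n]|² = |-1|² + |-3|² + |3|² + |0|² + |-2|² + |-2|² + |0|² + |-1|² = 28.0000

Frequency domain:
(1/8)Σ|X[k]|² = (1/8)(|-6|² + |-0.4142-3.0000i|² + |-6+4i|² + |2.4142+3.0000i|² + |6|² + |2.4142-3.0000i|² + |-6-4i|² + |-0.4142+3.0000i|²) = (1/8)·224.0000 = 28.0000

Both sides agree, confirming Parseval's theorem.

Σ|x[n]|² = (1/N)Σ|X[k]|² = 28.0000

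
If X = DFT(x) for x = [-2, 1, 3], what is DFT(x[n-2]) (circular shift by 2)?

Time shift by 2: X_shifted[k] = ω_3^(2k) · X[k]
Shifted x = [1, 3, -2]

DFT(x[n-2]) = [2, 0.5000-4.3301i, 0.5000+4.3301i]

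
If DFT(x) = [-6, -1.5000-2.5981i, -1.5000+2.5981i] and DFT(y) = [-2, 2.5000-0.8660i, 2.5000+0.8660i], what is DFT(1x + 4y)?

By linearity: DFT(1x + 4y) = 1·DFT(x) + 4·DFT(y)
= 1·[-6, -1.5000-2.5981i, -1.5000+2.5981i] + 4·[-2, 2.5000-0.8660i, 2.5000+0.8660i]

Computing element-wise:
Z[0] = 1·(-6) + 4·(-2) = -14
Z[1] = 1·(-1.5000-2.5981i) + 4·(2.5000-0.8660i) = 8.5000-6.0621i
Z[2] = 1·(-1.5000+2.5981i) + 4·(2.5000+0.8660i) = 8.5000+6.0621i

DFT(1x + 4y) = 1·X + 4·Y = [-14, 8.5000-6.0621i, 8.5000+6.0621i]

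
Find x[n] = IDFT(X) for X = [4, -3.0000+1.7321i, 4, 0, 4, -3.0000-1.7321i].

x[n] = (1/6) Σ(k=0 to 5) X[k] · e^(2πikn/6)

Computing each x[n]:
x[0] = 1
x[1] = -1
x[2] = 0
x[3] = 3
x[4] = 1
x[5] = 0

x = [1, -1, 0, 3, 1, 0]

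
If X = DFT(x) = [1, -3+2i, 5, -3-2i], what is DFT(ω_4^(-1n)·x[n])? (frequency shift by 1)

Modulation property: DFT(ω_4^(-1n)·x[n]) = X[(k-1) mod 4], so circularly shift X by 1 positions.

X[k-1] = [-3-2i, 1, -3+2i, 5]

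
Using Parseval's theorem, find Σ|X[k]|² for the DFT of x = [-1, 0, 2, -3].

Parseval: Σ|x[n]|² = (1/N)Σ|X[k]|², so Σ|X[k]|² = N·Σ|x[n]|² = 4·14.0000

Σ|X[k]|² = N·Σ|x[n]|² = 4·14.0000 = 56.0000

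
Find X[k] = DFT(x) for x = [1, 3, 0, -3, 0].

X[k] = Σ(n=0 to 4) x[n] · ω_5^(nk)
where ω_5 = e^(-2πi/5)

Computing each X[k]:
X[0] = 1
X[1] = 4.3541-4.6165i
X[2] = -2.3541+1.0898i
X[3] = -2.3541-1.0898i
X[4] = 4.3541+4.6165i

X = [1, 4.3541-4.6165i, -2.3541+1.0898i, -2.3541-1.0898i, 4.3541+4.6165i]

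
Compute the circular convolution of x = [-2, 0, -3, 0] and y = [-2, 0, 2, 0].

(x ⊛ y)[n] = Σ(m=0 to 3) x[m] · y[(n-m) mod 4]

Computing each output sample:
(x ⊛ y)[0] = -2
(x ⊛ y)[1] = 0
(x ⊛ y)[2] = 2
(x ⊛ y)[3] = 0

x ⊛ y = [-2, 0, 2, 0]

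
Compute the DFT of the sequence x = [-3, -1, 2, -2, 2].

X[k] = Σ(n=0 to 4) x[n] · ω_5^(nk)
where ω_5 = e^(-2πi/5)

Computing each X[k]:
X[0] = -2
X[1] = -2.6910+0.5020i
X[2] = -3.8090+5.5676i
X[3] = -3.8090-5.5676i
X[4] = -2.6910-0.5020i

X = [-2, -2.6910+0.5020i, -3.8090+5.5676i, -3.8090-5.5676i, -2.6910-0.5020i]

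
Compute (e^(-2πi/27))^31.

Since ω_27^27 = 1, powers reduce modulo 27.
31 mod 27 = 4
So ω_27^31 = ω_27^4 = e^(-2πi·4/27)

ω_27^31 = ω_27^4 = 0.5972-0.8021i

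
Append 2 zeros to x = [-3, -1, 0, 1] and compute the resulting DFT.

Original 4-point DFT: [-3, -3+2i, -3, -3-2i]
Zero-padded 6-point DFT provides frequency interpolation.

DFT_6([x, 0, ...]) = [-3, -4.5000+0.8660i, -1.5000+0.8660i, -3, -1.5000-0.8660i, -4.5000-0.8660i]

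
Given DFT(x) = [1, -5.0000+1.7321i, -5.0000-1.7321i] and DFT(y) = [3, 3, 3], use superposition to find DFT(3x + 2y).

By linearity: DFT(3x + 2y) = 3·DFT(x) + 2·DFT(y)
= 3·[1, -5.0000+1.7321i, -5.0000-1.7321i] + 2·[3, 3, 3]

Computing element-wise:
Z[0] = 3·(1) + 2·(3) = 9
Z[1] = 3·(-5.0000+1.7321i) + 2·(3) = -9.0000+5.1963i
Z[2] = 3·(-5.0000-1.7321i) + 2·(3) = -9.0000-5.1963i

DFT(3x + 2y) = 3·X + 2·Y = [9, -9.0000+5.1963i, -9.0000-5.1963i]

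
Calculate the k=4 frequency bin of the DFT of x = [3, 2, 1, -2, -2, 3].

X[4] = Σ(n=0 to 5) x[n] · ω_6^(4n) where ω_6 = e^(-2πi/6)
= (3)·ω_6^0 + (2)·ω_6^4 + (1)·ω_6^8 + (-2)·ω_6^12 + (-2)·ω_6^16 + (3)·ω_6^20

X[4] = -1.0000-3.4641i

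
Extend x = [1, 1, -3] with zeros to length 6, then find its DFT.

Original 3-point DFT: [-1, 2.0000-3.4641i, 2.0000+3.4641i]
Zero-padded 6-point DFT provides frequency interpolation.

DFT_6([x, 0, ...]) = [-1, 3.0000+1.7321i, 2.0000-3.4641i, -3, 2.0000+3.4641i, 3.0000-1.7321i]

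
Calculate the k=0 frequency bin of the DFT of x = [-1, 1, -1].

X[0] = Σ(n=0 to 2) x[n] · ω_3^0 = Σ x[n]
= (-1) + (1) + (-1)

X[0] = -1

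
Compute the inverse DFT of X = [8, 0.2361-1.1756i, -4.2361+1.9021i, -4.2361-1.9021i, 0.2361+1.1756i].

x[n] = (1/5) Σ(k=0 to 4) X[k] · e^(2πikn/5)

Computing each x[n]:
x[0] = 0
x[1] = 3
x[2] = 2
x[3] = 0
x[4] = 3

x = [0, 3, 2, 0, 3]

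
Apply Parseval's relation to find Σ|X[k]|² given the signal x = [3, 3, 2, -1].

Parseval: Σ|x[n]|² = (1/N)Σ|X[k]|², so Σ|X[k]|² = N·Σ|x[n]|² = 4·23.0000

Σ|X[k]|² = N·Σ|x[n]|² = 4·23.0000 = 92.0000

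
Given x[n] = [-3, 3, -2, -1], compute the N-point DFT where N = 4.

X[k] = Σ(n=0 to 3) x[n] · ω_4^(nk)
where ω_4 = e^(-2πi/4)

Computing each X[k]:
X[0] = -3
X[1] = -1-4i
X[2] = -7
X[3] = -1+4i

X = [-3, -1-4i, -7, -1+4i]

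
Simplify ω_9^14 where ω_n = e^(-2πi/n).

Since ω_9^9 = 1, powers reduce modulo 9.
14 mod 9 = 5
So ω_9^14 = ω_9^5 = e^(-2πi·5/9)

ω_9^14 = ω_9^5 = -0.9397+0.3420i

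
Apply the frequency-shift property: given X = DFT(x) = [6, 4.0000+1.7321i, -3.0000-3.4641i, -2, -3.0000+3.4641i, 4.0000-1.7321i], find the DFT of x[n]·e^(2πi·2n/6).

Modulation property: DFT(ω_6^(-2n)·x[n]) = X[(k-2) mod 6], so circularly shift X by 2 positions.

X[k-2] = [-3.0000+3.4641i, 4.0000-1.7321i, 6, 4.0000+1.7321i, -3.0000-3.4641i, -2]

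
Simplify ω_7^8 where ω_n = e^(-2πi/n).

Since ω_7^7 = 1, powers reduce modulo 7.
8 mod 7 = 1
So ω_7^8 = ω_7^1 = e^(-2πi·1/7)

ω_7^8 = ω_7^1 = 0.6235-0.7818i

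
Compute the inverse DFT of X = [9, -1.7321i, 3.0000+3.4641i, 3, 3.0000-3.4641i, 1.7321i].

x[n] = (1/6) Σ(k=0 to 5) X[k] · e^(2πikn/6)

Computing each x[n]:
x[0] = 3
x[1] = 0
x[2] = 3
x[3] = 2
x[4] = 0
x[5] = 1

x = [3, 0, 3, 2, 0, 1]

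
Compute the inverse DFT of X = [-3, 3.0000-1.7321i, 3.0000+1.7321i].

x[n] = (1/3) Σ(k=0 to 2) X[k] · e^(2πikn/3)

Computing each x[n]:
x[0] = 1
x[1] = -1
x[2] = -3

x = [1, -1, -3]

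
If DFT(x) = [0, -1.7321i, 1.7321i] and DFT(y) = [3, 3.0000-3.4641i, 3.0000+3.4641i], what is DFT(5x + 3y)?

By linearity: DFT(5x + 3y) = 5·DFT(x) + 3·DFT(y)
= 5·[0, -1.7321i, 1.7321i] + 3·[3, 3.0000-3.4641i, 3.0000+3.4641i]

Computing element-wise:
Z[0] = 5·(0) + 3·(3) = 9
Z[1] = 5·(-1.7321i) + 3·(3.0000-3.4641i) = 9.0000-19.0528i
Z[2] = 5·(1.7321i) + 3·(3.0000+3.4641i) = 9.0000+19.0528i

DFT(5x + 3y) = 5·X + 3·Y = [9, 9.0000-19.0528i, 9.0000+19.0528i]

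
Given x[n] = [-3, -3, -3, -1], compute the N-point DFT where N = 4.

X[k] = Σ(n=0 to 3) x[n] · ω_4^(nk)
where ω_4 = e^(-2πi/4)

Computing each X[k]:
X[0] = -10
X[1] = 2i
X[2] = -2
X[3] = -2i

X = [-10, 2i, -2, -2i]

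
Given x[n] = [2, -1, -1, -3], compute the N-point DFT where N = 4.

X[k] = Σ(n=0 to 3) x[n] · ω_4^(nk)
where ω_4 = e^(-2πi/4)

Computing each X[k]:
X[0] = -3
X[1] = 3-2i
X[2] = 5
X[3] = 3+2i

X = [-3, 3-2i, 5, 3+2i]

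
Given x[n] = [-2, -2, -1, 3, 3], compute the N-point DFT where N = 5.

X[k] = Σ(n=0 to 4) x[n] · ω_5^(nk)
where ω_5 = e^(-2πi/5)

Computing each X[k]:
X[0] = 1
X[1] = -3.3090+7.1064i
X[2] = -2.1910-0.8653i
X[3] = -2.1910+0.8653i
X[4] = -3.3090-7.1064i

X = [1, -3.3090+7.1064i, -2.1910-0.8653i, -2.1910+0.8653i, -3.3090-7.1064i]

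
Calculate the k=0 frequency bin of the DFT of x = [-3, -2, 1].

X[0] = Σ(n=0 to 2) x[n] · ω_3^0 = Σ x[n]
= (-3) + (-2) + (1)

X[0] = -4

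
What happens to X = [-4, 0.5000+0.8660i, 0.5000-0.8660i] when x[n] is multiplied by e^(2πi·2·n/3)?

Modulation property: DFT(ω_3^(-2n)·x[n]) = X[(k-2) mod 3], so circularly shift X by 2 positions.

X[k-2] = [0.5000+0.8660i, 0.5000-0.8660i, -4]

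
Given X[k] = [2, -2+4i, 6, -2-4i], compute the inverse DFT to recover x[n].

x[n] = (1/4) Σ(k=0 to 3) X[k] · e^(2πikn/4)

Computing each x[n]:
x[0] = 1
x[1] = -3
x[2] = 3
x[3] = 1

x = [1, -3, 3, 1]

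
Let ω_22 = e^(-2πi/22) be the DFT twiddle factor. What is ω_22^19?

ω_22^19 = e^(-2πi·19/22)
= cos(-2π·19/22) + i·sin(-2π·19/22)
= cos(-38π/22) + i·sin(-38π/22)

ω_22^19 = cos(-38π/22) + i·sin(-38π/22) = 0.6549+0.7557i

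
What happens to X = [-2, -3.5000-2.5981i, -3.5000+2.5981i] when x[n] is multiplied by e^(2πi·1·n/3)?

Modulation property: DFT(ω_3^(-1n)·x[n]) = X[(k-1) mod 3], so circularly shift X by 1 positions.

X[k-1] = [-3.5000+2.5981i, -2, -3.5000-2.5981i]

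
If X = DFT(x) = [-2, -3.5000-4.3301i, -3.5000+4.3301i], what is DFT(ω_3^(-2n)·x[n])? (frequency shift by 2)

Modulation property: DFT(ω_3^(-2n)·x[n]) = X[(k-2) mod 3], so circularly shift X by 2 positions.

X[k-2] = [-3.5000-4.3301i, -3.5000+4.3301i, -2]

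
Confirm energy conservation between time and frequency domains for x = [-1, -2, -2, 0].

Time domain:
Σ|x[n]|² = |-1|² + |-2|² + |-2|² + |0|² = 9.0000

Frequency domain:
(1/4)Σ|X[k]|² = (1/4)(|-5|² + |1+2i|² + |-1|² + |1-2i|²) = (1/4)·36.0000 = 9.0000

Both sides agree, confirming Parseval's theorem.

Σ|x[n]|² = (1/N)Σ|X[k]|² = 9.0000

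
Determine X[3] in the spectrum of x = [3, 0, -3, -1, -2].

X[3] = Σ(n=0 to 4) x[n] · ω_5^(3n) where ω_5 = e^(-2πi/5)
= (3)·ω_5^0 + (0)·ω_5^3 + (-3)·ω_5^6 + (-1)·ω_5^9 + (-2)·ω_5^12

X[3] = 3.3820+3.0777i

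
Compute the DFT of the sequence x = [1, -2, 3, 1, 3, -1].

X[k] = Σ(n=0 to 5) x[n] · ω_6^(nk)
where ω_6 = e^(-2πi/6)

Computing each X[k]:
X[0] = 5
X[1] = -4.5000+0.8660i
X[2] = 0.5000+0.8660i
X[3] = 9
X[4] = 0.5000-0.8660i
X[5] = -4.5000-0.8660i

X = [5, -4.5000+0.8660i, 0.5000+0.8660i, 9, 0.5000-0.8660i, -4.5000-0.8660i]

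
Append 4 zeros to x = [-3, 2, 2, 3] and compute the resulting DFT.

Original 4-point DFT: [4, -5+1i, -6, -5-1i]
Zero-padded 8-point DFT provides frequency interpolation.

DFT_8([x, 0, ...]) = [4, -3.7071-5.5355i, -5+1i, -2.2929-1.5355i, -6, -2.2929+1.5355i, -5-1i, -3.7071+5.5355i]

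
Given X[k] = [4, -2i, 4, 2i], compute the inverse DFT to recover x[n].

x[n] = (1/4) Σ(k=0 to 3) X[k] · e^(2πikn/4)

Computing each x[n]:
x[0] = 2
x[1] = 1
x[2] = 2
x[3] = -1

x = [2, 1, 2, -1]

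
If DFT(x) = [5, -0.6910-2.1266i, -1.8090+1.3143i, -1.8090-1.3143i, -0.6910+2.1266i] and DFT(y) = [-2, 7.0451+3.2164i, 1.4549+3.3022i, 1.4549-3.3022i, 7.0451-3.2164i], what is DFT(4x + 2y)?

By linearity: DFT(4x + 2y) = 4·DFT(x) + 2·DFT(y)
= 4·[5, -0.6910-2.1266i, -1.8090+1.3143i, -1.8090-1.3143i, -0.6910+2.1266i] + 2·[-2, 7.0451+3.2164i, 1.4549+3.3022i, 1.4549-3.3022i, 7.0451-3.2164i]

Computing element-wise:
Z[0] = 4·(5) + 2·(-2) = 16
Z[1] = 4·(-0.6910-2.1266i) + 2·(7.0451+3.2164i) = 11.3262-2.0736i
Z[2] = 4·(-1.8090+1.3143i) + 2·(1.4549+3.3022i) = -4.3262+11.8616i
Z[3] = 4·(-1.8090-1.3143i) + 2·(1.4549-3.3022i) = -4.3262-11.8616i
Z[4] = 4·(-0.6910+2.1266i) + 2·(7.0451-3.2164i) = 11.3262+2.0736i

DFT(4x + 2y) = 4·X + 2·Y = [16, 11.3262-2.0736i, -4.3262+11.8616i, -4.3262-11.8616i, 11.3262+2.0736i]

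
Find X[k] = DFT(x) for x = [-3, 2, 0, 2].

X[k] = Σ(n=0 to 3) x[n] · ω_4^(nk)
where ω_4 = e^(-2πi/4)

Computing each X[k]:
X[0] = 1
X[1] = -3
X[2] = -7
X[3] = -3

X = [1, -3, -7, -3]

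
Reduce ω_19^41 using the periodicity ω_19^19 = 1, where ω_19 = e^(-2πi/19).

Since ω_19^19 = 1, powers reduce modulo 19.
41 mod 19 = 3
So ω_19^41 = ω_19^3 = e^(-2πi·3/19)

ω_19^41 = ω_19^3 = 0.5469-0.8372i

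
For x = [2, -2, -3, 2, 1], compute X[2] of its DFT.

X[2] = Σ(n=0 to 4) x[n] · ω_5^(2n) where ω_5 = e^(-2πi/5)
= (2)·ω_5^0 + (-2)·ω_5^2 + (-3)·ω_5^4 + (2)·ω_5^6 + (1)·ω_5^8

X[2] = 2.5000-2.9919i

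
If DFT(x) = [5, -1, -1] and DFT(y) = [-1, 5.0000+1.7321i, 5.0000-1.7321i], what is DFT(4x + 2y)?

By linearity: DFT(4x + 2y) = 4·DFT(x) + 2·DFT(y)
= 4·[5, -1, -1] + 2·[-1, 5.0000+1.7321i, 5.0000-1.7321i]

Computing element-wise:
Z[0] = 4·(5) + 2·(-1) = 18
Z[1] = 4·(-1) + 2·(5.0000+1.7321i) = 6.0000+3.4642i
Z[2] = 4·(-1) + 2·(5.0000-1.7321i) = 6.0000-3.4642i

DFT(4x + 2y) = 4·X + 2·Y = [18, 6.0000+3.4642i, 6.0000-3.4642i]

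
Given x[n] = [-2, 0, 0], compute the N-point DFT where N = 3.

X[k] = Σ(n=0 to 2) x[n] · ω_3^(nk)
where ω_3 = e^(-2πi/3)

Computing each X[k]:
X[0] = -2
X[1] = -2
X[2] = -2

X = [-2, -2, -2]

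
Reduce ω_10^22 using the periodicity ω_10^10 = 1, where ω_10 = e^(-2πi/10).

Since ω_10^10 = 1, powers reduce modulo 10.
22 mod 10 = 2
So ω_10^22 = ω_10^2 = e^(-2πi·2/10)

ω_10^22 = ω_10^2 = 0.3090-0.9511i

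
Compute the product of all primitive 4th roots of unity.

The primitive 4th roots of unity are ω_4^k for k coprime to 4: k ∈ {1, 3}
Their product equals the constant term of the cyclotomic polynomial Φ_4(x) up to sign.
For n ≥ 3, the product of all primitive nth roots of unity is 1. (For n=1 it is 1; for n=2 it is -1.)

1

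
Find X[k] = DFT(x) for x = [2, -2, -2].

X[k] = Σ(n=0 to 2) x[n] · ω_3^(nk)
where ω_3 = e^(-2πi/3)

Computing each X[k]:
X[0] = -2
X[1] = 4
X[2] = 4

X = [-2, 4, 4]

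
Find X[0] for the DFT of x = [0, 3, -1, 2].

X[0] = Σ(n=0 to 3) x[n] · ω_4^0 = Σ x[n]
= (0) + (3) + (-1) + (2)

X[0] = 4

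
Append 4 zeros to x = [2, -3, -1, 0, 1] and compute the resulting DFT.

Original 5-point DFT: [-1, 2.1910+4.3920i, 3.3090+1.4001i, 3.3090-1.4001i, 2.1910-4.3920i]
Zero-padded 9-point DFT provides frequency interpolation.

DFT_9([x, 0, ...]) = [-1, -1.4115+2.5712i, 3.1848+3.9392i, 3.5000+0.8660i, 4.2267+1.3681i, 4.2267-1.3681i, 3.5000-0.8660i, 3.1848-3.9392i, -1.4115-2.5712i]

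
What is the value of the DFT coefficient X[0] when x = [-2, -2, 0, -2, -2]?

X[0] = Σ(n=0 to 4) x[n] · ω_5^0 = Σ x[n]
= (-2) + (-2) + (0) + (-2) + (-2)

X[0] = -8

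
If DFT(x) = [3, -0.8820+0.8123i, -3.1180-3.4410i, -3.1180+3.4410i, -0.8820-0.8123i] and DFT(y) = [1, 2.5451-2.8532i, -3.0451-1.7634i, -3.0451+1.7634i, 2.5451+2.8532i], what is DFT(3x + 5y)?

By linearity: DFT(3x + 5y) = 3·DFT(x) + 5·DFT(y)
= 3·[3, -0.8820+0.8123i, -3.1180-3.4410i, -3.1180+3.4410i, -0.8820-0.8123i] + 5·[1, 2.5451-2.8532i, -3.0451-1.7634i, -3.0451+1.7634i, 2.5451+2.8532i]

Computing element-wise:
Z[0] = 3·(3) + 5·(1) = 14
Z[1] = 3·(-0.8820+0.8123i) + 5·(2.5451-2.8532i) = 10.0795-11.8291i
Z[2] = 3·(-3.1180-3.4410i) + 5·(-3.0451-1.7634i) = -24.5795-19.1400i
Z[3] = 3·(-3.1180+3.4410i) + 5·(-3.0451+1.7634i) = -24.5795+19.1400i
Z[4] = 3·(-0.8820-0.8123i) + 5·(2.5451+2.8532i) = 10.0795+11.8291i

DFT(3x + 5y) = 3·X + 5·Y = [14, 10.0795-11.8291i, -24.5795-19.1400i, -24.5795+19.1400i, 10.0795+11.8291i]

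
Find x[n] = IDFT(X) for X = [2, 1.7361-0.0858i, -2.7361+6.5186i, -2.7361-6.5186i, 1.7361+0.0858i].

x[n] = (1/5) Σ(k=0 to 4) X[k] · e^(2πikn/5)

Computing each x[n]:
x[0] = 0
x[1] = 0
x[2] = 2
x[3] = -3
x[4] = 3

x = [0, 0, 2, -3, 3]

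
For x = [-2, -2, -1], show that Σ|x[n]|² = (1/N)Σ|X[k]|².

Time domain:
Σ|x[n]|² = |-2|² + |-2|² + |-1|² = 9.0000

Frequency domain:
(1/3)Σ|X[k]|² = (1/3)(|-5|² + |-0.5000+0.8660i|² + |-0.5000-0.8660i|²) = (1/3)·27.0000 = 9.0000

Both sides agree, confirming Parseval's theorem.

Σ|x[n]|² = (1/N)Σ|X[k]|² = 9.0000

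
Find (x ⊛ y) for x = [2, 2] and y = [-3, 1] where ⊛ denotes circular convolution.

(x ⊛ y)[n] = Σ(m=0 to 1) x[m] · y[(n-m) mod 2]

Computing each output sample:
(x ⊛ y)[0] = -4
(x ⊛ y)[1] = -4

x ⊛ y = [-4, -4]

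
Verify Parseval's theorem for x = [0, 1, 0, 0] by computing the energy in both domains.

Time domain:
Σ|x[n]|² = |0|² + |1|² + |0|² + |0|² = 1.0000

Frequency domain:
(1/4)Σ|X[k]|² = (1/4)(|1|² + |-1i|² + |-1|² + |1i|²) = (1/4)·4.0000 = 1.0000

Both sides agree, confirming Parseval's theorem.

Σ|x[n]|² = (1/N)Σ|X[k]|² = 1.0000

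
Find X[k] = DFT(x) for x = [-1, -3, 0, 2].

X[k] = Σ(n=0 to 3) x[n] · ω_4^(nk)
where ω_4 = e^(-2πi/4)

Computing each X[k]:
X[0] = -2
X[1] = -1+5i
X[2] = 0
X[3] = -1-5i

X = [-2, -1+5i, 0, -1-5i]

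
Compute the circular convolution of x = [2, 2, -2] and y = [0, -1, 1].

(x ⊛ y)[n] = Σ(m=0 to 2) x[m] · y[(n-m) mod 3]

Computing each output sample:
(x ⊛ y)[0] = 4
(x ⊛ y)[1] = -4
(x ⊛ y)[2] = 0

x ⊛ y = [4, -4, 0]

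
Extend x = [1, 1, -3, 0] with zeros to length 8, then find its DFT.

Original 4-point DFT: [-1, 4-1i, -3, 4+1i]
Zero-padded 8-point DFT provides frequency interpolation.

DFT_8([x, 0, ...]) = [-1, 1.7071+2.2929i, 4-1i, 0.2929-3.7071i, -3, 0.2929+3.7071i, 4+1i, 1.7071-2.2929i]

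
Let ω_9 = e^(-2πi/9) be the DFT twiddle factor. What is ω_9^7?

ω_9^7 = e^(-2πi·7/9)
= cos(-2π·7/9) + i·sin(-2π·7/9)
= cos(-14π/9) + i·sin(-14π/9)

ω_9^7 = cos(-14π/9) + i·sin(-14π/9) = 0.1736+0.9848i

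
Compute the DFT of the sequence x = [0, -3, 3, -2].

X[k] = Σ(n=0 to 3) x[n] · ω_4^(nk)
where ω_4 = e^(-2πi/4)

Computing each X[k]:
X[0] = -2
X[1] = -3+1i
X[2] = 8
X[3] = -3-1i

X = [-2, -3+1i, 8, -3-1i]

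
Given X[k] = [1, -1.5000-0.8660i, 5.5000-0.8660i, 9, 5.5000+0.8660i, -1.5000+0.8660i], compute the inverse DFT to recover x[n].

x[n] = (1/6) Σ(k=0 to 5) X[k] · e^(2πikn/6)

Computing each x[n]:
x[0] = 3
x[1] = -2
x[2] = 1
x[3] = 1
x[4] = 1
x[5] = -3

x = [3, -2, 1, 1, 1, -3]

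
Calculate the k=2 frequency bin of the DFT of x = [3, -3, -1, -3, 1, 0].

X[2] = Σ(n=0 to 5) x[n] · ω_6^(2n) where ω_6 = e^(-2πi/6)
= (3)·ω_6^0 + (-3)·ω_6^2 + (-1)·ω_6^4 + (-3)·ω_6^6 + (1)·ω_6^8 + (0)·ω_6^10

X[2] = 1.5000+0.8660i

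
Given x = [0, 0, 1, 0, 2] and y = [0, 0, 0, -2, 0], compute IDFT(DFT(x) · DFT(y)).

(x ⊛ y)[n] = Σ(m=0 to 4) x[m] · y[(n-m) mod 5]

Computing each output sample:
(x ⊛ y)[0] = -2
(x ⊛ y)[1] = 0
(x ⊛ y)[2] = -4
(x ⊛ y)[3] = 0
(x ⊛ y)[4] = 0

x ⊛ y = [-2, 0, -4, 0, 0]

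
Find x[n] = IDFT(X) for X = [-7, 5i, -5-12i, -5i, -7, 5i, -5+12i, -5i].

x[n] = (1/8) Σ(k=0 to 7) X[k] · e^(2πikn/8)

Computing each x[n]:
x[0] = -3
x[1] = 3
x[2] = -3
x[3] = -3
x[4] = -3
x[5] = 3
x[6] = 2
x[7] = -3

x = [-3, 3, -3, -3, -3, 3, 2, -3]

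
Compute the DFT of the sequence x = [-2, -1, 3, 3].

X[k] = Σ(n=0 to 3) x[n] · ω_4^(nk)
where ω_4 = e^(-2πi/4)

Computing each X[k]:
X[0] = 3
X[1] = -5+4i
X[2] = -1
X[3] = -5-4i

X = [3, -5+4i, -1, -5-4i]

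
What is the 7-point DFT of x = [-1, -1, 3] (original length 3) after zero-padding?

Original 3-point DFT: [1, -2.0000+3.4641i, -2.0000-3.4641i]
Zero-padded 7-point DFT provides frequency interpolation.

DFT_7([x, 0, ...]) = [1, -2.2911-2.1430i, -3.4804+2.2766i, 1.7714+2.7794i, 1.7714-2.7794i, -3.4804-2.2766i, -2.2911+2.1430i]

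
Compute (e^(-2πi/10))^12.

Since ω_10^10 = 1, powers reduce modulo 10.
12 mod 10 = 2
So ω_10^12 = ω_10^2 = e^(-2πi·2/10)

ω_10^12 = ω_10^2 = 0.3090-0.9511i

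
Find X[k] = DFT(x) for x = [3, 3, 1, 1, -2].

X[k] = Σ(n=0 to 4) x[n] · ω_5^(nk)
where ω_5 = e^(-2πi/5)

Computing each X[k]:
X[0] = 6
X[1] = 1.6910-4.7553i
X[2] = 2.8090-2.9389i
X[3] = 2.8090+2.9389i
X[4] = 1.6910+4.7553i

X = [6, 1.6910-4.7553i, 2.8090-2.9389i, 2.8090+2.9389i, 1.6910+4.7553i]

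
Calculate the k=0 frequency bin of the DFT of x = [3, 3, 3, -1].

X[0] = Σ(n=0 to 3) x[n] · ω_4^0 = Σ x[n]
= (3) + (3) + (3) + (-1)

X[0] = 8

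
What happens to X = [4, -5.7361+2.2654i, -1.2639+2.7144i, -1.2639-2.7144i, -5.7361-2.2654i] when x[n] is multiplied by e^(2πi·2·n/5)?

Modulation property: DFT(ω_5^(-2n)·x[n]) = X[(k-2) mod 5], so circularly shift X by 2 positions.

X[k-2] = [-1.2639-2.7144i, -5.7361-2.2654i, 4, -5.7361+2.2654i, -1.2639+2.7144i]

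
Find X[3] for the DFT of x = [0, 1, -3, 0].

X[3] = Σ(n=0 to 3) x[n] · ω_4^(3n) where ω_4 = e^(-2πi/4)
= (0)·ω_4^0 + (1)·ω_4^3 + (-3)·ω_4^6 + (0)·ω_4^9

X[3] = 3+1i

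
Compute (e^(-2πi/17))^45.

Since ω_17^17 = 1, powers reduce modulo 17.
45 mod 17 = 11
So ω_17^45 = ω_17^11 = e^(-2πi·11/17)

ω_17^45 = ω_17^11 = -0.6026+0.7980i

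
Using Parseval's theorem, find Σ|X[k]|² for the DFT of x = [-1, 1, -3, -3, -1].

Parseval: Σ|x[n]|² = (1/N)Σ|X[k]|², so Σ|X[k]|² = N·Σ|x[n]|² = 5·21.0000

Σ|X[k]|² = N·Σ|x[n]|² = 5·21.0000 = 105.0000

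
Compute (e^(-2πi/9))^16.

Since ω_9^9 = 1, powers reduce modulo 9.
16 mod 9 = 7
So ω_9^16 = ω_9^7 = e^(-2πi·7/9)

ω_9^16 = ω_9^7 = 0.1736+0.9848i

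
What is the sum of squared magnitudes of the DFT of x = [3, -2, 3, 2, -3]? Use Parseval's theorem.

Parseval: Σ|x[n]|² = (1/N)Σ|X[k]|², so Σ|X[k]|² = N·Σ|x[n]|² = 5·35.0000

Σ|X[k]|² = N·Σ|x[n]|² = 5·35.0000 = 175.0000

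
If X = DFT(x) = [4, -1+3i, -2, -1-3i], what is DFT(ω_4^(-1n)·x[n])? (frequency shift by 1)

Modulation property: DFT(ω_4^(-1n)·x[n]) = X[(k-1) mod 4], so circularly shift X by 1 positions.

X[k-1] = [-1-3i, 4, -1+3i, -2]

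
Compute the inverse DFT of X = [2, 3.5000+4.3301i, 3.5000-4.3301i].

x[n] = (1/3) Σ(k=0 to 2) X[k] · e^(2πikn/3)

Computing each x[n]:
x[0] = 3
x[1] = -3
x[2] = 2

x = [3, -3, 2]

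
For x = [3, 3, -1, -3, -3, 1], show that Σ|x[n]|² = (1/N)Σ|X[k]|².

Time domain:
Σ|x[n]|² = |3|² + |3|² + |-1|² + |-3|² + |-3|² + |1|² = 38.0000

Frequency domain:
(1/6)Σ|X[k]|² = (1/6)(|0|² + |10.0000-3.4641i|² + |0|² + |-2|² + |0|² + |10.0000+3.4641i|²) = (1/6)·228.0000 = 38.0000

Both sides agree, confirming Parseval's theorem.

Σ|x[n]|² = (1/N)Σ|X[k]|² = 38.0000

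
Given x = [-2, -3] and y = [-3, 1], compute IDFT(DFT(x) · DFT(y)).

(x ⊛ y)[n] = Σ(m=0 to 1) x[m] · y[(n-m) mod 2]

Computing each output sample:
(x ⊛ y)[0] = 3
(x ⊛ y)[1] = 7

x ⊛ y = [3, 7]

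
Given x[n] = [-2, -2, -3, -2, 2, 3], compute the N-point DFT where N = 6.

X[k] = Σ(n=0 to 5) x[n] · ω_6^(nk)
where ω_6 = e^(-2πi/6)

Computing each X[k]:
X[0] = -4
X[1] = 1.0000+8.6603i
X[2] = -4
X[3] = -2
X[4] = -4
X[5] = 1.0000-8.6603i

X = [-4, 1.0000+8.6603i, -4, -2, -4, 1.0000-8.6603i]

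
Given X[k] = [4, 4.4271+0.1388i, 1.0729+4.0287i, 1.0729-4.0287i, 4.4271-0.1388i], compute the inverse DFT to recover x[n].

x[n] = (1/5) Σ(k=0 to 4) X[k] · e^(2πikn/5)

Computing each x[n]:
x[0] = 3
x[1] = 0
x[2] = 1
x[3] = -2
x[4] = 2

x = [3, 0, 1, -2, 2]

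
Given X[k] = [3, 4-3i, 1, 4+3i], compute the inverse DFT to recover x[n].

x[n] = (1/4) Σ(k=0 to 3) X[k] · e^(2πikn/4)

Computing each x[n]:
x[0] = 3
x[1] = 2
x[2] = -1
x[3] = -1

x = [3, 2, -1, -1]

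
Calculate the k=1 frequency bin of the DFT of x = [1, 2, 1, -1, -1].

X[1] = Σ(n=0 to 4) x[n] · ω_5^(1n) where ω_5 = e^(-2πi/5)
= (1)·ω_5^0 + (2)·ω_5^1 + (1)·ω_5^2 + (-1)·ω_5^3 + (-1)·ω_5^4

X[1] = 1.3090-4.0287i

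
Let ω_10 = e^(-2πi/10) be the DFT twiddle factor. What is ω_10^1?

ω_10^1 = e^(-2πi·1/10)
= cos(-2π·1/10) + i·sin(-2π·1/10)
= cos(-2π/10) + i·sin(-2π/10)

ω_10^1 = cos(-2π/10) + i·sin(-2π/10) = 0.8090-0.5878i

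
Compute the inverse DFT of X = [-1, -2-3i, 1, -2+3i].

x[n] = (1/4) Σ(k=0 to 3) X[k] · e^(2πikn/4)

Computing each x[n]:
x[0] = -1
x[1] = 1
x[2] = 1
x[3] = -2

x = [-1, 1, 1, -2]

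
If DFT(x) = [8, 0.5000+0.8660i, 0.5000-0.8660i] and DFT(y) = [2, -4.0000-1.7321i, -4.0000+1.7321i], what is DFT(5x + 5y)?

By linearity: DFT(5x + 5y) = 5·DFT(x) + 5·DFT(y)
= 5·[8, 0.5000+0.8660i, 0.5000-0.8660i] + 5·[2, -4.0000-1.7321i, -4.0000+1.7321i]

Computing element-wise:
Z[0] = 5·(8) + 5·(2) = 50
Z[1] = 5·(0.5000+0.8660i) + 5·(-4.0000-1.7321i) = -17.5000-4.3305i
Z[2] = 5·(0.5000-0.8660i) + 5·(-4.0000+1.7321i) = -17.5000+4.3305i

DFT(5x + 5y) = 5·X + 5·Y = [50, -17.5000-4.3305i, -17.5000+4.3305i]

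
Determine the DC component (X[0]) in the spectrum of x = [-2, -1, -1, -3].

X[0] = Σ(n=0 to 3) x[n] · ω_4^0 = Σ x[n]
= (-2) + (-1) + (-1) + (-3)

X[0] = -7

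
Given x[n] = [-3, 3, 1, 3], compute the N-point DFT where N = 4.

X[k] = Σ(n=0 to 3) x[n] · ω_4^(nk)
where ω_4 = e^(-2πi/4)

Computing each X[k]:
X[0] = 4
X[1] = -4
X[2] = -8
X[3] = -4

X = [4, -4, -8, -4]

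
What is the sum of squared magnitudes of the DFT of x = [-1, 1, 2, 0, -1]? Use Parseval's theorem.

Parseval: Σ|x[n]|² = (1/N)Σ|X[k]|², so Σ|X[k]|² = N·Σ|x[n]|² = 5·7.0000

Σ|X[k]|² = N·Σ|x[n]|² = 5·7.0000 = 35.0000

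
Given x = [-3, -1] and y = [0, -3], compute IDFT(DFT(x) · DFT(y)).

(x ⊛ y)[n] = Σ(m=0 to 1) x[m] · y[(n-m) mod 2]

Computing each output sample:
(x ⊛ y)[0] = 3
(x ⊛ y)[1] = 9

x ⊛ y = [3, 9]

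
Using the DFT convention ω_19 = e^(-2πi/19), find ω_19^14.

ω_19^14 = e^(-2πi·14/19)
= cos(-2π·14/19) + i·sin(-2π·14/19)
= cos(-28π/19) + i·sin(-28π/19)

ω_19^14 = cos(-28π/19) + i·sin(-28π/19) = -0.0826+0.9966i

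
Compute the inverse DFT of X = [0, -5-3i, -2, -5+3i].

x[n] = (1/4) Σ(k=0 to 3) X[k] · e^(2πikn/4)

Computing each x[n]:
x[0] = -3
x[1] = 2
x[2] = 2
x[3] = -1

x = [-3, 2, 2, -1]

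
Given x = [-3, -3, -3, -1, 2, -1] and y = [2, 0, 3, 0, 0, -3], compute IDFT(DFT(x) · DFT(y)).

(x ⊛ y)[n] = Σ(m=0 to 5) x[m] · y[(n-m) mod 6]

Computing each output sample:
(x ⊛ y)[0] = 9
(x ⊛ y)[1] = 0
(x ⊛ y)[2] = -12
(x ⊛ y)[3] = -17
(x ⊛ y)[4] = -2
(x ⊛ y)[5] = 4

x ⊛ y = [9, 0, -12, -17, -2, 4]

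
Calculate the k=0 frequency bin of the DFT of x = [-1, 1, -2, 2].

X[0] = Σ(n=0 to 3) x[n] · ω_4^0 = Σ x[n]
= (-1) + (1) + (-2) + (2)

X[0] = 0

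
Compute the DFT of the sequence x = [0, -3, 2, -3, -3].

X[k] = Σ(n=0 to 4) x[n] · ω_5^(nk)
where ω_5 = e^(-2πi/5)

Computing each X[k]:
X[0] = -7
X[1] = -1.0451-2.9389i
X[2] = 4.5451+4.7553i
X[3] = 4.5451-4.7553i
X[4] = -1.0451+2.9389i

X = [-7, -1.0451-2.9389i, 4.5451+4.7553i, 4.5451-4.7553i, -1.0451+2.9389i]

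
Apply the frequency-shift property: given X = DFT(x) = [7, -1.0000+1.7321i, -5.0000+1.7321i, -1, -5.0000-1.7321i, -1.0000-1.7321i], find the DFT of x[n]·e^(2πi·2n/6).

Modulation property: DFT(ω_6^(-2n)·x[n]) = X[(k-2) mod 6], so circularly shift X by 2 positions.

X[k-2] = [-5.0000-1.7321i, -1.0000-1.7321i, 7, -1.0000+1.7321i, -5.0000+1.7321i, -1]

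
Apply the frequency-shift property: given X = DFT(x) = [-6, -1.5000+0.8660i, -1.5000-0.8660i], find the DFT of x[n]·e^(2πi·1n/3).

Modulation property: DFT(ω_3^(-1n)·x[n]) = X[(k-1) mod 3], so circularly shift X by 1 positions.

X[k-1] = [-1.5000-0.8660i, -6, -1.5000+0.8660i]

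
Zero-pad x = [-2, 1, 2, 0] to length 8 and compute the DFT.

Original 4-point DFT: [1, -4-1i, -1, -4+1i]
Zero-padded 8-point DFT provides frequency interpolation.

DFT_8([x, 0, ...]) = [1, -1.2929-2.7071i, -4-1i, -2.7071+1.2929i, -1, -2.7071-1.2929i, -4+1i, -1.2929+2.7071i]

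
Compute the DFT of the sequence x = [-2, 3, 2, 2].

X[k] = Σ(n=0 to 3) x[n] · ω_4^(nk)
where ω_4 = e^(-2πi/4)

Computing each X[k]:
X[0] = 5
X[1] = -4-1i
X[2] = -5
X[3] = -4+1i

X = [5, -4-1i, -5, -4+1i]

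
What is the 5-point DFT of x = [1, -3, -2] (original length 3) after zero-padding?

Original 3-point DFT: [-4, 3.5000+0.8660i, 3.5000-0.8660i]
Zero-padded 5-point DFT provides frequency interpolation.

DFT_5([x, 0, ...]) = [-4, 1.6910+4.0287i, 2.8090-0.1388i, 2.8090+0.1388i, 1.6910-4.0287i]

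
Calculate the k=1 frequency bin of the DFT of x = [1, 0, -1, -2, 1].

X[1] = Σ(n=0 to 4) x[n] · ω_5^(1n) where ω_5 = e^(-2πi/5)
= (1)·ω_5^0 + (0)·ω_5^1 + (-1)·ω_5^2 + (-2)·ω_5^3 + (1)·ω_5^4

X[1] = 3.7361+0.3633i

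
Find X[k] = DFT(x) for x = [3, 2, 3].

X[k] = Σ(n=0 to 2) x[n] · ω_3^(nk)
where ω_3 = e^(-2πi/3)

Computing each X[k]:
X[0] = 8
X[1] = 0.5000+0.8660i
X[2] = 0.5000-0.8660i

X = [8, 0.5000+0.8660i, 0.5000-0.8660i]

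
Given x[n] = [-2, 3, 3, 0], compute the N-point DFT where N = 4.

X[k] = Σ(n=0 to 3) x[n] · ω_4^(nk)
where ω_4 = e^(-2πi/4)

Computing each X[k]:
X[0] = 4
X[1] = -5-3i
X[2] = -2
X[3] = -5+3i

X = [4, -5-3i, -2, -5+3i]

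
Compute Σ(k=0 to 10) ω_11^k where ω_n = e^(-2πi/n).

Sum of all nth roots of unity equals 0 for n > 1 (geometric series with r ≠ 1).

0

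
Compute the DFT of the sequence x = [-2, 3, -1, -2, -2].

X[k] = Σ(n=0 to 4) x[n] · ω_5^(nk)
where ω_5 = e^(-2πi/5)

Computing each X[k]:
X[0] = -4
X[1] = 0.7361-5.3431i
X[2] = -3.7361-1.9879i
X[3] = -3.7361+1.9879i
X[4] = 0.7361+5.3431i

X = [-4, 0.7361-5.3431i, -3.7361-1.9879i, -3.7361+1.9879i, 0.7361+5.3431i]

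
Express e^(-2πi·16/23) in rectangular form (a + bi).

ω_23^16 = e^(-2πi·16/23)
= cos(-2π·16/23) + i·sin(-2π·16/23)
= cos(-32π/23) + i·sin(-32π/23)

ω_23^16 = cos(-32π/23) + i·sin(-32π/23) = -0.3349+0.9423i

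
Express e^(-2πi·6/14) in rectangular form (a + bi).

ω_14^6 = e^(-2πi·6/14)
= cos(-2π·6/14) + i·sin(-2π·6/14)
= cos(-12π/14) + i·sin(-12π/14)

ω_14^6 = cos(-12π/14) + i·sin(-12π/14) = -0.9010-0.4339i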